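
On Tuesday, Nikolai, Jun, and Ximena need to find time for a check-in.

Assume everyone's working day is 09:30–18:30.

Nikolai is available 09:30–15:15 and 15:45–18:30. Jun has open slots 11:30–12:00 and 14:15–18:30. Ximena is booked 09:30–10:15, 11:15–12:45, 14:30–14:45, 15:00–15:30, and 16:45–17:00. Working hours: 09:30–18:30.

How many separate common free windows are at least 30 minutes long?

Ximena free within 09:30–18:30: 10:15–11:15, 12:45–14:30, 14:45–15:00, 15:30–16:45, 17:00–18:30.
Nikolai ∩ Jun: 11:30–12:00, 14:15–15:15, 15:45–18:30.
Nikolai ∩ Jun ∩ Ximena: 14:15–14:30, 14:45–15:00, 15:45–16:45, 17:00–18:30.
Windows ≥ 30 min: 15:45–16:45, 17:00–18:30.
That's 2 windows.

2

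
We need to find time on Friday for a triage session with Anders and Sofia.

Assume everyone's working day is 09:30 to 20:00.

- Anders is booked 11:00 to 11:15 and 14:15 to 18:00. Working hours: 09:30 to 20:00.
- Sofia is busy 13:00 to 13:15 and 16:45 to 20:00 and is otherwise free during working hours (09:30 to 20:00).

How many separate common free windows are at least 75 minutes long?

Anders free within 09:30–20:00: 09:30–11:00, 11:15–14:15, 18:00–20:00.
Sofia free within 09:30–20:00: 09:30–13:00, 13:15–16:45.
Anders ∩ Sofia: 09:30–11:00, 11:15–13:00, 13:15–14:15.
Windows ≥ 75 min: 09:30–11:00, 11:15–13:00.
That's 2 windows.

2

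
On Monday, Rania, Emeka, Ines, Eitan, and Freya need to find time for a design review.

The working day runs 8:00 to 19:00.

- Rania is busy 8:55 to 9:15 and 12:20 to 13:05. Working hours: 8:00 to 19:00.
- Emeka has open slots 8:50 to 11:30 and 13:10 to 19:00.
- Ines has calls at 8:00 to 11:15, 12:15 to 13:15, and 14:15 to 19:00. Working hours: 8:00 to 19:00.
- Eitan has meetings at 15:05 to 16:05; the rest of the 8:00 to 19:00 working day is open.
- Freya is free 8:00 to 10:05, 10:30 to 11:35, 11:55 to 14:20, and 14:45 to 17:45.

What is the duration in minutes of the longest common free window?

60 minutes

Rania free within 08:00–19:00: 08:00–08:55, 09:15–12:20, 13:05–19:00.
Ines free within 08:00–19:00: 11:15–12:15, 13:15–14:15.
Eitan free within 08:00–19:00: 08:00–15:05, 16:05–19:00.
Rania ∩ Emeka: 08:50–08:55, 09:15–11:30, 13:10–19:00.
Rania ∩ Emeka ∩ Ines: 11:15–11:30, 13:15–14:15.
Rania ∩ Emeka ∩ Ines ∩ Eitan: 11:15–11:30, 13:15–14:15.
Rania ∩ Emeka ∩ Ines ∩ Eitan ∩ Freya: 11:15–11:30, 13:15–14:15.
Common window lengths: 15, 60 min; longest is 60.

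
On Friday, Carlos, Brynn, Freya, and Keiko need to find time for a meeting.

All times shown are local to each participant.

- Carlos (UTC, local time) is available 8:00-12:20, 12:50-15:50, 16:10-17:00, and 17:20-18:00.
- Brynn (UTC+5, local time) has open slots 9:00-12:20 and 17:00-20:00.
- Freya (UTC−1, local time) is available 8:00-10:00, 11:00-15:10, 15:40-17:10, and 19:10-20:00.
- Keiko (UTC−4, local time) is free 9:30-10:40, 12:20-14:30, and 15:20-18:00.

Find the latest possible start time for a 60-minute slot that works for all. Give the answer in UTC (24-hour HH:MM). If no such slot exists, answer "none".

Carlos → UTC: 08:00–12:20, 12:50–15:50, 16:10–17:00, 17:20–18:00.
Brynn → UTC: 04:00–07:20, 12:00–15:00.
Freya → UTC: 09:00–11:00, 12:00–16:10, 16:40–18:10, 20:10–21:00.
Keiko → UTC: 13:30–14:40, 16:20–18:30, 19:20–22:00.
Carlos ∩ Brynn: 12:00–12:20, 12:50–15:00.
Carlos ∩ Brynn ∩ Freya: 12:00–12:20, 12:50–15:00.
Carlos ∩ Brynn ∩ Freya ∩ Keiko: 13:30–14:40.
Windows ≥ 60 min: 13:30–14:40.
Latest start in the last window 13:30–14:40 is 14:40 − 60 min = 13:40.

13:40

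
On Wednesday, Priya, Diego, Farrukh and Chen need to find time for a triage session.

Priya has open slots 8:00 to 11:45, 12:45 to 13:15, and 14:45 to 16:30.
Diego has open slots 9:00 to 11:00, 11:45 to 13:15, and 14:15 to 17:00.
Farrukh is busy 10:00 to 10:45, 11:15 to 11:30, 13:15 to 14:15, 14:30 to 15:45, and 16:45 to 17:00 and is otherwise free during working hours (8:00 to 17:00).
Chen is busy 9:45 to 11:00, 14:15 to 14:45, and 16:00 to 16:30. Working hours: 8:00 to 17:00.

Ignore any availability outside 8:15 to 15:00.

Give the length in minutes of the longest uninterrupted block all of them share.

Farrukh free within 08:00–17:00: 08:00–10:00, 10:45–11:15, 11:30–13:15, 14:15–14:30, 15:45–16:45.
Chen free within 08:00–17:00: 08:00–09:45, 11:00–14:15, 14:45–16:00, 16:30–17:00.
Priya ∩ Diego: 09:00–11:00, 12:45–13:15, 14:45–16:30.
Priya ∩ Diego ∩ Farrukh: 09:00–10:00, 10:45–11:00, 12:45–13:15, 15:45–16:30.
Priya ∩ Diego ∩ Farrukh ∩ Chen: 09:00–09:45, 12:45–13:15, 15:45–16:00.
Restricted to 08:15–15:00: 09:00–09:45, 12:45–13:15.
Common window lengths: 45, 30 min; longest is 45.

45 minutes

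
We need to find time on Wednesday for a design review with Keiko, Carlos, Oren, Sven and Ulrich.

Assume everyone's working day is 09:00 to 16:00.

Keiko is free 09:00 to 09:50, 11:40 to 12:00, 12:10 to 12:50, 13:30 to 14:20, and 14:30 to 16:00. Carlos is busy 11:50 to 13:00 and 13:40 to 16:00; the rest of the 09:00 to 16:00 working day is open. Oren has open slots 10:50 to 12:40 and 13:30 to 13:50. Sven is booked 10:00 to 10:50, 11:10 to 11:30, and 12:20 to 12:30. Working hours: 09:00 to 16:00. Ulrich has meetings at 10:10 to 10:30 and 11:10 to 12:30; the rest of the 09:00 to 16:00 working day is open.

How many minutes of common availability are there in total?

10 minutes

Carlos free within 09:00–16:00: 09:00–11:50, 13:00–13:40.
Sven free within 09:00–16:00: 09:00–10:00, 10:50–11:10, 11:30–12:20, 12:30–16:00.
Ulrich free within 09:00–16:00: 09:00–10:10, 10:30–11:10, 12:30–16:00.
Keiko ∩ Carlos: 09:00–09:50, 11:40–11:50, 13:30–13:40.
Keiko ∩ Carlos ∩ Oren: 11:40–11:50, 13:30–13:40.
Keiko ∩ Carlos ∩ Oren ∩ Sven: 11:40–11:50, 13:30–13:40.
Keiko ∩ Carlos ∩ Oren ∩ Sven ∩ Ulrich: 13:30–13:40.
Total common minutes: 10.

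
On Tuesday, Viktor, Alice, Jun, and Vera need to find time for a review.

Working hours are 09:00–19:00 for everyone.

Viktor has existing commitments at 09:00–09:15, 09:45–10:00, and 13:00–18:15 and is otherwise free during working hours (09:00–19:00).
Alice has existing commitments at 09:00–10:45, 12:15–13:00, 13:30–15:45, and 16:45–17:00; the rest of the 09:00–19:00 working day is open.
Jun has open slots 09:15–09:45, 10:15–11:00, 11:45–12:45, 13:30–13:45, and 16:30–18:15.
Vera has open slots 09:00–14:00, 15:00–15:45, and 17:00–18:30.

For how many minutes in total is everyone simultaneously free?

45 minutes

Viktor free within 09:00–19:00: 09:15–09:45, 10:00–13:00, 18:15–19:00.
Alice free within 09:00–19:00: 10:45–12:15, 13:00–13:30, 15:45–16:45, 17:00–19:00.
Viktor ∩ Alice: 10:45–12:15, 18:15–19:00.
Viktor ∩ Alice ∩ Jun: 10:45–11:00, 11:45–12:15.
Viktor ∩ Alice ∩ Jun ∩ Vera: 10:45–11:00, 11:45–12:15.
Total common minutes: 15 + 30 = 45.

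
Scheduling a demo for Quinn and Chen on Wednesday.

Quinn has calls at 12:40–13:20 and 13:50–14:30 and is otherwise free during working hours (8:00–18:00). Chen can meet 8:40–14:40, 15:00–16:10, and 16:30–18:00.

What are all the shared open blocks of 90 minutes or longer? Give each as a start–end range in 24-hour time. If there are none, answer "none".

08:40–12:40, 16:30–18:00

Quinn free within 08:00–18:00: 08:00–12:40, 13:20–13:50, 14:30–18:00.
Quinn ∩ Chen: 08:40–12:40, 13:20–13:50, 14:30–14:40, 15:00–16:10, 16:30–18:00.
Windows ≥ 90 min: 08:40–12:40, 16:30–18:00.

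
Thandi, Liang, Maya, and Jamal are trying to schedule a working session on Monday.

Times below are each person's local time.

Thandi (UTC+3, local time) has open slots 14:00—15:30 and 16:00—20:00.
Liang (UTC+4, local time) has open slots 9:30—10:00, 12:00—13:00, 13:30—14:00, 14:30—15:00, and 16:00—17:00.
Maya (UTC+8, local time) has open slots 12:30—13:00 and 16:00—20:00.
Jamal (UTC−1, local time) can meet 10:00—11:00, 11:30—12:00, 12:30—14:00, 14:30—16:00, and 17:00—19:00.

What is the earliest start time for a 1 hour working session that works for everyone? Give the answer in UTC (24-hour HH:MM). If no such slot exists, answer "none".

Thandi → UTC: 11:00–12:30, 13:00–17:00.
Liang → UTC: 05:30–06:00, 08:00–09:00, 09:30–10:00, 10:30–11:00, 12:00–13:00.
Maya → UTC: 04:30–05:00, 08:00–12:00.
Jamal → UTC: 11:00–12:00, 12:30–13:00, 13:30–15:00, 15:30–17:00, 18:00–20:00.
Thandi ∩ Liang: 12:00–12:30.
Thandi ∩ Liang ∩ Maya: (none).
Thandi ∩ Liang ∩ Maya ∩ Jamal: (none).
Windows ≥ 60 min: (none).

none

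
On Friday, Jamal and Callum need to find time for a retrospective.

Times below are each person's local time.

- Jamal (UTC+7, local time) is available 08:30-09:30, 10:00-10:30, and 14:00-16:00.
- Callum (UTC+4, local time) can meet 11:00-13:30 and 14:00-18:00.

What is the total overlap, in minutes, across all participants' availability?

120 minutes

Jamal → UTC: 01:30–02:30, 03:00–03:30, 07:00–09:00.
Callum → UTC: 07:00–09:30, 10:00–14:00.
Jamal ∩ Callum: 07:00–09:00.
Total common minutes: 120.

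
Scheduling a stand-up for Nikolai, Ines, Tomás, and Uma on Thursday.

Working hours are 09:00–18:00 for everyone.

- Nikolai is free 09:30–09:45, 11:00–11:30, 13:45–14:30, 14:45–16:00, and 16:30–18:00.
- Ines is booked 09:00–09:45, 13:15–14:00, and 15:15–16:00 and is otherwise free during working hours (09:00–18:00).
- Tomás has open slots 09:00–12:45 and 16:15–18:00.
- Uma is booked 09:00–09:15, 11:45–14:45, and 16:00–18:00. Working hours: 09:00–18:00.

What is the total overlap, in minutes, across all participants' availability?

Ines free within 09:00–18:00: 09:45–13:15, 14:00–15:15, 16:00–18:00.
Uma free within 09:00–18:00: 09:15–11:45, 14:45–16:00.
Nikolai ∩ Ines: 11:00–11:30, 14:00–14:30, 14:45–15:15, 16:30–18:00.
Nikolai ∩ Ines ∩ Tomás: 11:00–11:30, 16:30–18:00.
Nikolai ∩ Ines ∩ Tomás ∩ Uma: 11:00–11:30.
Total common minutes: 30.

30 minutes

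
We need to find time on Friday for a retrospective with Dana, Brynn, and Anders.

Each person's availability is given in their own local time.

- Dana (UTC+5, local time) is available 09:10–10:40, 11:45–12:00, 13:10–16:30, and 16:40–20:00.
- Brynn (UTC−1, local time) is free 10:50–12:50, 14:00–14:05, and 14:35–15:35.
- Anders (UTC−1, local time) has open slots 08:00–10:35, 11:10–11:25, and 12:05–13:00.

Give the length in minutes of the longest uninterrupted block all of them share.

Dana → UTC: 04:10–05:40, 06:45–07:00, 08:10–11:30, 11:40–15:00.
Brynn → UTC: 11:50–13:50, 15:00–15:05, 15:35–16:35.
Anders → UTC: 09:00–11:35, 12:10–12:25, 13:05–14:00.
Dana ∩ Brynn: 11:50–13:50.
Dana ∩ Brynn ∩ Anders: 12:10–12:25, 13:05–13:50.
Common window lengths: 15, 45 min; longest is 45.

45 minutes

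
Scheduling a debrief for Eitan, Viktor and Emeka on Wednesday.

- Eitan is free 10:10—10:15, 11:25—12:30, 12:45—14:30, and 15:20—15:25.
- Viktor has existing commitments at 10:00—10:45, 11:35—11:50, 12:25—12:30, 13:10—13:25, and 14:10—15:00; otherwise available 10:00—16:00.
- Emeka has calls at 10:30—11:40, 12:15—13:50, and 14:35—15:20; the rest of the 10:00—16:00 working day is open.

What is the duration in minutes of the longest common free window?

Viktor free within 10:00–16:00: 10:45–11:35, 11:50–12:25, 12:30–13:10, 13:25–14:10, 15:00–16:00.
Emeka free within 10:00–16:00: 10:00–10:30, 11:40–12:15, 13:50–14:35, 15:20–16:00.
Eitan ∩ Viktor: 11:25–11:35, 11:50–12:25, 12:45–13:10, 13:25–14:10, 15:20–15:25.
Eitan ∩ Viktor ∩ Emeka: 11:50–12:15, 13:50–14:10, 15:20–15:25.
Common window lengths: 25, 20, 5 min; longest is 25.

25 minutes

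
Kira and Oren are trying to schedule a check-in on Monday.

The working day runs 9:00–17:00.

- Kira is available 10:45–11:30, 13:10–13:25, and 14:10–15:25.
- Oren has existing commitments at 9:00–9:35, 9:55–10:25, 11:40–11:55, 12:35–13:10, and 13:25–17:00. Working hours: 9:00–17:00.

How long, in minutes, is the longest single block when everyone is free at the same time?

Oren free within 09:00–17:00: 09:35–09:55, 10:25–11:40, 11:55–12:35, 13:10–13:25.
Kira ∩ Oren: 10:45–11:30, 13:10–13:25.
Common window lengths: 45, 15 min; longest is 45.

45 minutes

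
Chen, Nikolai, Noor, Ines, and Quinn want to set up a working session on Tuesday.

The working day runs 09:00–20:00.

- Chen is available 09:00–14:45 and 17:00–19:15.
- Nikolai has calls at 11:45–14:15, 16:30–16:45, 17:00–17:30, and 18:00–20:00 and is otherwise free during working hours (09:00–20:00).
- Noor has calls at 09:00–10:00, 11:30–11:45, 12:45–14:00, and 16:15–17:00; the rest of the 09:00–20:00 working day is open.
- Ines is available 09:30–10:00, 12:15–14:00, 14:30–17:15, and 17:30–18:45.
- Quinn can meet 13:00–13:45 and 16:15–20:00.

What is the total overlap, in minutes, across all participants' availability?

Nikolai free within 09:00–20:00: 09:00–11:45, 14:15–16:30, 16:45–17:00, 17:30–18:00.
Noor free within 09:00–20:00: 10:00–11:30, 11:45–12:45, 14:00–16:15, 17:00–20:00.
Chen ∩ Nikolai: 09:00–11:45, 14:15–14:45, 17:30–18:00.
Chen ∩ Nikolai ∩ Noor: 10:00–11:30, 14:15–14:45, 17:30–18:00.
Chen ∩ Nikolai ∩ Noor ∩ Ines: 14:30–14:45, 17:30–18:00.
Chen ∩ Nikolai ∩ Noor ∩ Ines ∩ Quinn: 17:30–18:00.
Total common minutes: 30.

30 minutes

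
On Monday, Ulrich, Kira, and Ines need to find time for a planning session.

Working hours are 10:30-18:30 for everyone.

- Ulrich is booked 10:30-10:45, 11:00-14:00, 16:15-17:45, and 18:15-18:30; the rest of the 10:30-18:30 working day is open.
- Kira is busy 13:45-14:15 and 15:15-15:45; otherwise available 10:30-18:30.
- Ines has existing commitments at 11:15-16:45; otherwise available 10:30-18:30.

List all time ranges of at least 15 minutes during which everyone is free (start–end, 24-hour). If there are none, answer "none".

Ulrich free within 10:30–18:30: 10:45–11:00, 14:00–16:15, 17:45–18:15.
Kira free within 10:30–18:30: 10:30–13:45, 14:15–15:15, 15:45–18:30.
Ines free within 10:30–18:30: 10:30–11:15, 16:45–18:30.
Ulrich ∩ Kira: 10:45–11:00, 14:15–15:15, 15:45–16:15, 17:45–18:15.
Ulrich ∩ Kira ∩ Ines: 10:45–11:00, 17:45–18:15.
Windows ≥ 15 min: 10:45–11:00, 17:45–18:15.

10:45–11:00, 17:45–18:15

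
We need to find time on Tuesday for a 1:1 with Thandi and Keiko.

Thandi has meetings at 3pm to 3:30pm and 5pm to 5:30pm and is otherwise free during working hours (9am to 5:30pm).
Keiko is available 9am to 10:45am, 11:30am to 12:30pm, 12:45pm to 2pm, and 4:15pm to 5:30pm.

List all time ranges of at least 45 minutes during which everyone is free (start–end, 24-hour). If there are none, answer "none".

Thandi free within 09:00–17:30: 09:00–15:00, 15:30–17:00.
Thandi ∩ Keiko: 09:00–10:45, 11:30–12:30, 12:45–14:00, 16:15–17:00.
Windows ≥ 45 min: 09:00–10:45, 11:30–12:30, 12:45–14:00, 16:15–17:00.

09:00–10:45, 11:30–12:30, 12:45–14:00, 16:15–17:00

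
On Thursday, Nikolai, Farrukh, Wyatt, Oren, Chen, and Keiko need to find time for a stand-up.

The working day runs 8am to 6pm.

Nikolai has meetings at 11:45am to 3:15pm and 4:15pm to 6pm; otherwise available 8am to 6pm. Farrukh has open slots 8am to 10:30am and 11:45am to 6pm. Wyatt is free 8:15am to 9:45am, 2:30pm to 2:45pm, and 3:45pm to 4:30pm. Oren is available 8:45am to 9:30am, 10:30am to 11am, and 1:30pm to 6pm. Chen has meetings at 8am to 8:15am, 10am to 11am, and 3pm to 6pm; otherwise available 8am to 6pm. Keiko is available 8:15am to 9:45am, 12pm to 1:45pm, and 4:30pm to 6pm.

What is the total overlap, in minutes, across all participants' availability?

45 minutes

Nikolai free within 08:00–18:00: 08:00–11:45, 15:15–16:15.
Chen free within 08:00–18:00: 08:15–10:00, 11:00–15:00.
Nikolai ∩ Farrukh: 08:00–10:30, 15:15–16:15.
Nikolai ∩ Farrukh ∩ Wyatt: 08:15–09:45, 15:45–16:15.
Nikolai ∩ Farrukh ∩ Wyatt ∩ Oren: 08:45–09:30, 15:45–16:15.
Nikolai ∩ Farrukh ∩ Wyatt ∩ Oren ∩ Chen: 08:45–09:30.
Nikolai ∩ Farrukh ∩ Wyatt ∩ Oren ∩ Chen ∩ Keiko: 08:45–09:30.
Total common minutes: 45.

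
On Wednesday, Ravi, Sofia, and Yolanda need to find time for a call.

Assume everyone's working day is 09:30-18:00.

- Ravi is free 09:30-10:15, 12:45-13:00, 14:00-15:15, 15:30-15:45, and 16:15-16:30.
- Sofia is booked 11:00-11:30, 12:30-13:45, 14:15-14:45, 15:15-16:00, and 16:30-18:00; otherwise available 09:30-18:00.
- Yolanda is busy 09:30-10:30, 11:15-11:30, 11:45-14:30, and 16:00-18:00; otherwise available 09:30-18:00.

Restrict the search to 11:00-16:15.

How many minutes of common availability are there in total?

Sofia free within 09:30–18:00: 09:30–11:00, 11:30–12:30, 13:45–14:15, 14:45–15:15, 16:00–16:30.
Yolanda free within 09:30–18:00: 10:30–11:15, 11:30–11:45, 14:30–16:00.
Ravi ∩ Sofia: 09:30–10:15, 14:00–14:15, 14:45–15:15, 16:15–16:30.
Ravi ∩ Sofia ∩ Yolanda: 14:45–15:15.
Restricted to 11:00–16:15: 14:45–15:15.
Total common minutes: 30.

30 minutes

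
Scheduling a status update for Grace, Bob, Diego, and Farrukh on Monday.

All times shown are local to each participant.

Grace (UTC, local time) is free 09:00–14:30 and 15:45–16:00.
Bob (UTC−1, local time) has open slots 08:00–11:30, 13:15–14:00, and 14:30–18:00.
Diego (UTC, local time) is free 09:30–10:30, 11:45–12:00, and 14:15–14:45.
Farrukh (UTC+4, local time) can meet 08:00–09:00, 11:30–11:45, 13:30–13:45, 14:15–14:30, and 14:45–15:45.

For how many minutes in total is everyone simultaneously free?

30 minutes

Grace → UTC: 09:00–14:30, 15:45–16:00.
Bob → UTC: 09:00–12:30, 14:15–15:00, 15:30–19:00.
Diego → UTC: 09:30–10:30, 11:45–12:00, 14:15–14:45.
Farrukh → UTC: 04:00–05:00, 07:30–07:45, 09:30–09:45, 10:15–10:30, 10:45–11:45.
Grace ∩ Bob: 09:00–12:30, 14:15–14:30, 15:45–16:00.
Grace ∩ Bob ∩ Diego: 09:30–10:30, 11:45–12:00, 14:15–14:30.
Grace ∩ Bob ∩ Diego ∩ Farrukh: 09:30–09:45, 10:15–10:30.
Total common minutes: 15 + 15 = 30.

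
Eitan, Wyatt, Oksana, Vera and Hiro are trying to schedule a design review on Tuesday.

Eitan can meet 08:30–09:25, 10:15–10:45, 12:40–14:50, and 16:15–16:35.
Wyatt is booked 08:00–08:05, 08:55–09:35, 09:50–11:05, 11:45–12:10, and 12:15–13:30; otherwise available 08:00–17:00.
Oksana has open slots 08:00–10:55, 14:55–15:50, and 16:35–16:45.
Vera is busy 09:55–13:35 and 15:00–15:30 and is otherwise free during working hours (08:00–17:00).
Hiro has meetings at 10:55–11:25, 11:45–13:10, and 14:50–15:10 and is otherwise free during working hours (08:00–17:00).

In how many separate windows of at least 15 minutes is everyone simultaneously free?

Wyatt free within 08:00–17:00: 08:05–08:55, 09:35–09:50, 11:05–11:45, 12:10–12:15, 13:30–17:00.
Vera free within 08:00–17:00: 08:00–09:55, 13:35–15:00, 15:30–17:00.
Hiro free within 08:00–17:00: 08:00–10:55, 11:25–11:45, 13:10–14:50, 15:10–17:00.
Eitan ∩ Wyatt: 08:30–08:55, 13:30–14:50, 16:15–16:35.
Eitan ∩ Wyatt ∩ Oksana: 08:30–08:55.
Eitan ∩ Wyatt ∩ Oksana ∩ Vera: 08:30–08:55.
Eitan ∩ Wyatt ∩ Oksana ∩ Vera ∩ Hiro: 08:30–08:55.
Windows ≥ 15 min: 08:30–08:55.
That's 1 window.

1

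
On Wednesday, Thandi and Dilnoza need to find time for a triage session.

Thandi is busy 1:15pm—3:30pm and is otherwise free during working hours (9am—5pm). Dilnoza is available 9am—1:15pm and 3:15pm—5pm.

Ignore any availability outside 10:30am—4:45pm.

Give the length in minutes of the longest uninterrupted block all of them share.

165 minutes

Thandi free within 09:00–17:00: 09:00–13:15, 15:30–17:00.
Thandi ∩ Dilnoza: 09:00–13:15, 15:30–17:00.
Restricted to 10:30–16:45: 10:30–13:15, 15:30–16:45.
Common window lengths: 165, 75 min; longest is 165.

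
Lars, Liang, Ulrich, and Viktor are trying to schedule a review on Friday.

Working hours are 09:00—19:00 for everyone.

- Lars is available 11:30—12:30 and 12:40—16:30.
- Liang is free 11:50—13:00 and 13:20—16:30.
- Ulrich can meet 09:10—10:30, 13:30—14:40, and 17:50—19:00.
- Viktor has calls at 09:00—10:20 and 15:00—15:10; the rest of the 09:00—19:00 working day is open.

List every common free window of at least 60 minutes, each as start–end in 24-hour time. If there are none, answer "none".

13:30–14:40

Viktor free within 09:00–19:00: 10:20–15:00, 15:10–19:00.
Lars ∩ Liang: 11:50–12:30, 12:40–13:00, 13:20–16:30.
Lars ∩ Liang ∩ Ulrich: 13:30–14:40.
Lars ∩ Liang ∩ Ulrich ∩ Viktor: 13:30–14:40.
Windows ≥ 60 min: 13:30–14:40.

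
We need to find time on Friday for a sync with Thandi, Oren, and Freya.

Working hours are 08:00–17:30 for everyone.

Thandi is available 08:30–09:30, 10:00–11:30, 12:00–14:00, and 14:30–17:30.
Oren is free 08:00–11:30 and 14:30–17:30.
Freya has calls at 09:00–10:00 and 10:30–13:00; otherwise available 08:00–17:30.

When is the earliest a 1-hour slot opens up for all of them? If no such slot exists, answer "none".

Freya free within 08:00–17:30: 08:00–09:00, 10:00–10:30, 13:00–17:30.
Thandi ∩ Oren: 08:30–09:30, 10:00–11:30, 14:30–17:30.
Thandi ∩ Oren ∩ Freya: 08:30–09:00, 10:00–10:30, 14:30–17:30.
Windows ≥ 60 min: 14:30–17:30.
Earliest such window starts at 14:30.

14:30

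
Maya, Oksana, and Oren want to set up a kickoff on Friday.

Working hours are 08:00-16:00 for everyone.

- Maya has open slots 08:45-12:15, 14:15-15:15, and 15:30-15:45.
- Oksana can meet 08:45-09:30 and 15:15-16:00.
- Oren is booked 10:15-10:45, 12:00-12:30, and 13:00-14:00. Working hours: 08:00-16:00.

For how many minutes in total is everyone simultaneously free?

Oren free within 08:00–16:00: 08:00–10:15, 10:45–12:00, 12:30–13:00, 14:00–16:00.
Maya ∩ Oksana: 08:45–09:30, 15:30–15:45.
Maya ∩ Oksana ∩ Oren: 08:45–09:30, 15:30–15:45.
Total common minutes: 45 + 15 = 60.

60 minutes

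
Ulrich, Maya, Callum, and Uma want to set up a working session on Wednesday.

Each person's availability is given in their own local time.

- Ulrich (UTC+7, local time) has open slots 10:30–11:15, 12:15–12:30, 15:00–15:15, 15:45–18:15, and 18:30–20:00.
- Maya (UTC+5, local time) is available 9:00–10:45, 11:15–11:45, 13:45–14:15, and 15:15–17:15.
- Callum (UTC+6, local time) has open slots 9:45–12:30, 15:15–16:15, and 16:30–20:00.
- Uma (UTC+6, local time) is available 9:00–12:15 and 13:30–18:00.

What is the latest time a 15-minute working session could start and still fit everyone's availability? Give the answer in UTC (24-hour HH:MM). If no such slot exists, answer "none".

Ulrich → UTC: 03:30–04:15, 05:15–05:30, 08:00–08:15, 08:45–11:15, 11:30–13:00.
Maya → UTC: 04:00–05:45, 06:15–06:45, 08:45–09:15, 10:15–12:15.
Callum → UTC: 03:45–06:30, 09:15–10:15, 10:30–14:00.
Uma → UTC: 03:00–06:15, 07:30–12:00.
Ulrich ∩ Maya: 04:00–04:15, 05:15–05:30, 08:45–09:15, 10:15–11:15, 11:30–12:15.
Ulrich ∩ Maya ∩ Callum: 04:00–04:15, 05:15–05:30, 10:30–11:15, 11:30–12:15.
Ulrich ∩ Maya ∩ Callum ∩ Uma: 04:00–04:15, 05:15–05:30, 10:30–11:15, 11:30–12:00.
Windows ≥ 15 min: 04:00–04:15, 05:15–05:30, 10:30–11:15, 11:30–12:00.
Latest start in the last window 11:30–12:00 is 12:00 − 15 min = 11:45.

11:45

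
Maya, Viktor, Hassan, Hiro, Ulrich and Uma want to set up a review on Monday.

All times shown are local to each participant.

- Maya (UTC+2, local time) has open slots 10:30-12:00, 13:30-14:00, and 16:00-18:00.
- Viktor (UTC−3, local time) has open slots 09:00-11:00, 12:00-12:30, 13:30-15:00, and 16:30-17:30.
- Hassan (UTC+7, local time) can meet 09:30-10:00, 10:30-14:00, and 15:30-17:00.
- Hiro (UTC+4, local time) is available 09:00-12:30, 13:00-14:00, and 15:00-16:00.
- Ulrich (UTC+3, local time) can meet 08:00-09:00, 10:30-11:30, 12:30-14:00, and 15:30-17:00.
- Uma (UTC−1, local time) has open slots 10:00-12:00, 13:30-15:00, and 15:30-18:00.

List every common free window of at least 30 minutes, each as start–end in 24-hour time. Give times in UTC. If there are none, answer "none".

none

Maya → UTC: 08:30–10:00, 11:30–12:00, 14:00–16:00.
Viktor → UTC: 12:00–14:00, 15:00–15:30, 16:30–18:00, 19:30–20:30.
Hassan → UTC: 02:30–03:00, 03:30–07:00, 08:30–10:00.
Hiro → UTC: 05:00–08:30, 09:00–10:00, 11:00–12:00.
Ulrich → UTC: 05:00–06:00, 07:30–08:30, 09:30–11:00, 12:30–14:00.
Uma → UTC: 11:00–13:00, 14:30–16:00, 16:30–19:00.
Maya ∩ Viktor: 15:00–15:30.
Maya ∩ Viktor ∩ Hassan: (none).
Maya ∩ Viktor ∩ Hassan ∩ Hiro: (none).
Maya ∩ Viktor ∩ Hassan ∩ Hiro ∩ Ulrich: (none).
Maya ∩ Viktor ∩ Hassan ∩ Hiro ∩ Ulrich ∩ Uma: (none).
Windows ≥ 30 min: (none).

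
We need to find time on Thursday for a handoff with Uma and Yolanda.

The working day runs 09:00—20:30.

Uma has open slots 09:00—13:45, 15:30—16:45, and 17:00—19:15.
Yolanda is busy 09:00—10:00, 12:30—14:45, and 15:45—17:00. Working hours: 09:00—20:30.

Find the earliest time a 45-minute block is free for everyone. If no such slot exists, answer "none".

Yolanda free within 09:00–20:30: 10:00–12:30, 14:45–15:45, 17:00–20:30.
Uma ∩ Yolanda: 10:00–12:30, 15:30–15:45, 17:00–19:15.
Windows ≥ 45 min: 10:00–12:30, 17:00–19:15.
Earliest such window starts at 10:00.

10:00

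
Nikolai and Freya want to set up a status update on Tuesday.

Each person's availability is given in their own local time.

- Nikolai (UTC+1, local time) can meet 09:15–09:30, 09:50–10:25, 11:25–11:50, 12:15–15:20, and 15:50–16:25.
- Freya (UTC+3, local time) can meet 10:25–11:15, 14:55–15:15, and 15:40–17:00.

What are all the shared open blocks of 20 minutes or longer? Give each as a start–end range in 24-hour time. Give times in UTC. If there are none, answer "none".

11:55–12:15, 12:40–14:00

Nikolai → UTC: 08:15–08:30, 08:50–09:25, 10:25–10:50, 11:15–14:20, 14:50–15:25.
Freya → UTC: 07:25–08:15, 11:55–12:15, 12:40–14:00.
Nikolai ∩ Freya: 11:55–12:15, 12:40–14:00.
Windows ≥ 20 min: 11:55–12:15, 12:40–14:00.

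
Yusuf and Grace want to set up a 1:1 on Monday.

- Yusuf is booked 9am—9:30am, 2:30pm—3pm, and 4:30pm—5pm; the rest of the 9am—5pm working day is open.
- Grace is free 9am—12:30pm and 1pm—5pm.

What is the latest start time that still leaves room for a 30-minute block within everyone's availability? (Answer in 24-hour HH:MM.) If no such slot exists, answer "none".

Yusuf free within 09:00–17:00: 09:30–14:30, 15:00–16:30.
Yusuf ∩ Grace: 09:30–12:30, 13:00–14:30, 15:00–16:30.
Windows ≥ 30 min: 09:30–12:30, 13:00–14:30, 15:00–16:30.
Latest start in the last window 15:00–16:30 is 16:30 − 30 min = 16:00.

16:00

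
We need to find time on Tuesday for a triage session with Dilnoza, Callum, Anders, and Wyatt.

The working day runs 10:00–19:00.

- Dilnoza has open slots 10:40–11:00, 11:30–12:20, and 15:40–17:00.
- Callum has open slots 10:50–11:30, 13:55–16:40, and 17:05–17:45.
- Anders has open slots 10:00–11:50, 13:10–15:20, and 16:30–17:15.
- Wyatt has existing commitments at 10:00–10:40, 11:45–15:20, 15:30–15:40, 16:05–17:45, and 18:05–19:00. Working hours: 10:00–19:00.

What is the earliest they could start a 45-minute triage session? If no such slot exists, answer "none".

none

Wyatt free within 10:00–19:00: 10:40–11:45, 15:20–15:30, 15:40–16:05, 17:45–18:05.
Dilnoza ∩ Callum: 10:50–11:00, 15:40–16:40.
Dilnoza ∩ Callum ∩ Anders: 10:50–11:00, 16:30–16:40.
Dilnoza ∩ Callum ∩ Anders ∩ Wyatt: 10:50–11:00.
Windows ≥ 45 min: (none).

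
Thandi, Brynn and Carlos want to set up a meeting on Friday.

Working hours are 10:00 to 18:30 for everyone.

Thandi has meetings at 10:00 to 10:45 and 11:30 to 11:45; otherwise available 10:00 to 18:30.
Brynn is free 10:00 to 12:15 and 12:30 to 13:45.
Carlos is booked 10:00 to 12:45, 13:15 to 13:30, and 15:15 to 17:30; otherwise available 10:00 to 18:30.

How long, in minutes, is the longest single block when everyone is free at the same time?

Thandi free within 10:00–18:30: 10:45–11:30, 11:45–18:30.
Carlos free within 10:00–18:30: 12:45–13:15, 13:30–15:15, 17:30–18:30.
Thandi ∩ Brynn: 10:45–11:30, 11:45–12:15, 12:30–13:45.
Thandi ∩ Brynn ∩ Carlos: 12:45–13:15, 13:30–13:45.
Common window lengths: 30, 15 min; longest is 30.

30 minutes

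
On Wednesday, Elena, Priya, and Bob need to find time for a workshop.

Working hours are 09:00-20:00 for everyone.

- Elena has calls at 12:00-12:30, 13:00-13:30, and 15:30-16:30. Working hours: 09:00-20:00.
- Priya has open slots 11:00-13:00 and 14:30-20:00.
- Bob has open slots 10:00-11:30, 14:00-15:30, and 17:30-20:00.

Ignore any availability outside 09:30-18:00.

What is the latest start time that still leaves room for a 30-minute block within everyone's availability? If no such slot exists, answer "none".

17:30

Elena free within 09:00–20:00: 09:00–12:00, 12:30–13:00, 13:30–15:30, 16:30–20:00.
Elena ∩ Priya: 11:00–12:00, 12:30–13:00, 14:30–15:30, 16:30–20:00.
Elena ∩ Priya ∩ Bob: 11:00–11:30, 14:30–15:30, 17:30–20:00.
Restricted to 09:30–18:00: 11:00–11:30, 14:30–15:30, 17:30–18:00.
Windows ≥ 30 min: 11:00–11:30, 14:30–15:30, 17:30–18:00.
Latest start in the last window 17:30–18:00 is 18:00 − 30 min = 17:30.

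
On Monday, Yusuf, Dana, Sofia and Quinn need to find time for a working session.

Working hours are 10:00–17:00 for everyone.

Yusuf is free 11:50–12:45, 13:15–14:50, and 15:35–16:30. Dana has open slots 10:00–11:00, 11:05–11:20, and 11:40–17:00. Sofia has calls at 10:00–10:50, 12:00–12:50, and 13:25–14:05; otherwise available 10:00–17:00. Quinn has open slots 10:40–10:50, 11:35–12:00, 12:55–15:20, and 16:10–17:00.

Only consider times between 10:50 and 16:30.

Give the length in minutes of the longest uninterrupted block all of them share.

45 minutes

Sofia free within 10:00–17:00: 10:50–12:00, 12:50–13:25, 14:05–17:00.
Yusuf ∩ Dana: 11:50–12:45, 13:15–14:50, 15:35–16:30.
Yusuf ∩ Dana ∩ Sofia: 11:50–12:00, 13:15–13:25, 14:05–14:50, 15:35–16:30.
Yusuf ∩ Dana ∩ Sofia ∩ Quinn: 11:50–12:00, 13:15–13:25, 14:05–14:50, 16:10–16:30.
Restricted to 10:50–16:30: 11:50–12:00, 13:15–13:25, 14:05–14:50, 16:10–16:30.
Common window lengths: 10, 10, 45, 20 min; longest is 45.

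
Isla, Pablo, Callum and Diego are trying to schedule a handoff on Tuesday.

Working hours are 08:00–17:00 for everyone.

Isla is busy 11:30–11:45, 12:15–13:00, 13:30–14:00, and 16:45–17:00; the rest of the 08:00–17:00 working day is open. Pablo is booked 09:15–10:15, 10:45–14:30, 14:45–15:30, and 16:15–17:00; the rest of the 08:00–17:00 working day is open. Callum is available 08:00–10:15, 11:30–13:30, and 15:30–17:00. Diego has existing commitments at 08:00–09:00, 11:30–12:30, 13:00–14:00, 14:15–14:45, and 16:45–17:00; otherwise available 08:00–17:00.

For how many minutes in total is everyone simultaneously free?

Isla free within 08:00–17:00: 08:00–11:30, 11:45–12:15, 13:00–13:30, 14:00–16:45.
Pablo free within 08:00–17:00: 08:00–09:15, 10:15–10:45, 14:30–14:45, 15:30–16:15.
Diego free within 08:00–17:00: 09:00–11:30, 12:30–13:00, 14:00–14:15, 14:45–16:45.
Isla ∩ Pablo: 08:00–09:15, 10:15–10:45, 14:30–14:45, 15:30–16:15.
Isla ∩ Pablo ∩ Callum: 08:00–09:15, 15:30–16:15.
Isla ∩ Pablo ∩ Callum ∩ Diego: 09:00–09:15, 15:30–16:15.
Total common minutes: 15 + 45 = 60.

60 minutes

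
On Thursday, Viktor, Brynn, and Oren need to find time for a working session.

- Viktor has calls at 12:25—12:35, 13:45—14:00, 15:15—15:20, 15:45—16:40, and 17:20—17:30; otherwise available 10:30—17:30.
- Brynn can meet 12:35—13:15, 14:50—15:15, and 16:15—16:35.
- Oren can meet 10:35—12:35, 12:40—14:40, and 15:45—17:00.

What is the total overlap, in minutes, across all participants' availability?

35 minutes

Viktor free within 10:30–17:30: 10:30–12:25, 12:35–13:45, 14:00–15:15, 15:20–15:45, 16:40–17:20.
Viktor ∩ Brynn: 12:35–13:15, 14:50–15:15.
Viktor ∩ Brynn ∩ Oren: 12:40–13:15.
Total common minutes: 35.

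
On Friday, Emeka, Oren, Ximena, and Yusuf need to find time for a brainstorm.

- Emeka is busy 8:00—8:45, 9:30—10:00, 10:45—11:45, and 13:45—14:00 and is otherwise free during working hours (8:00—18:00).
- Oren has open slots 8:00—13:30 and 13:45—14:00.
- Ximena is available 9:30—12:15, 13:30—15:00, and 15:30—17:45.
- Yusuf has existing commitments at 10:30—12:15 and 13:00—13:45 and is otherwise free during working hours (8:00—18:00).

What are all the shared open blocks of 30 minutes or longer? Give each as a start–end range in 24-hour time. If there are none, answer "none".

Emeka free within 08:00–18:00: 08:45–09:30, 10:00–10:45, 11:45–13:45, 14:00–18:00.
Yusuf free within 08:00–18:00: 08:00–10:30, 12:15–13:00, 13:45–18:00.
Emeka ∩ Oren: 08:45–09:30, 10:00–10:45, 11:45–13:30.
Emeka ∩ Oren ∩ Ximena: 10:00–10:45, 11:45–12:15.
Emeka ∩ Oren ∩ Ximena ∩ Yusuf: 10:00–10:30.
Windows ≥ 30 min: 10:00–10:30.

10:00–10:30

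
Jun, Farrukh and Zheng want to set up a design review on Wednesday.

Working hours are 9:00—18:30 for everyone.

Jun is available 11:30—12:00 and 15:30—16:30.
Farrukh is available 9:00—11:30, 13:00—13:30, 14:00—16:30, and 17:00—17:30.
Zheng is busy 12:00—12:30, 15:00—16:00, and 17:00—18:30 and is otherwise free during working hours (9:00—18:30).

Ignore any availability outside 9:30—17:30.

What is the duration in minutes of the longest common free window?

30 minutes

Zheng free within 09:00–18:30: 09:00–12:00, 12:30–15:00, 16:00–17:00.
Jun ∩ Farrukh: 15:30–16:30.
Jun ∩ Farrukh ∩ Zheng: 16:00–16:30.
Restricted to 09:30–17:30: 16:00–16:30.
Single common window of 30 minutes.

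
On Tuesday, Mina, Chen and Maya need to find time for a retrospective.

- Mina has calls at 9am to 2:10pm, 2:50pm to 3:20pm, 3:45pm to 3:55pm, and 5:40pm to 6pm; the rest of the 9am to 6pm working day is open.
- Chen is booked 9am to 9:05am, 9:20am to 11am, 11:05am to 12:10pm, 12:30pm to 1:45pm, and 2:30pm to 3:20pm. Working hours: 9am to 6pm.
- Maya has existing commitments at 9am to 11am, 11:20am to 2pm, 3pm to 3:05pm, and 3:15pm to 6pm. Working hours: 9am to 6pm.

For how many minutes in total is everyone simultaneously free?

Mina free within 09:00–18:00: 14:10–14:50, 15:20–15:45, 15:55–17:40.
Chen free within 09:00–18:00: 09:05–09:20, 11:00–11:05, 12:10–12:30, 13:45–14:30, 15:20–18:00.
Maya free within 09:00–18:00: 11:00–11:20, 14:00–15:00, 15:05–15:15.
Mina ∩ Chen: 14:10–14:30, 15:20–15:45, 15:55–17:40.
Mina ∩ Chen ∩ Maya: 14:10–14:30.
Total common minutes: 20.

20 minutes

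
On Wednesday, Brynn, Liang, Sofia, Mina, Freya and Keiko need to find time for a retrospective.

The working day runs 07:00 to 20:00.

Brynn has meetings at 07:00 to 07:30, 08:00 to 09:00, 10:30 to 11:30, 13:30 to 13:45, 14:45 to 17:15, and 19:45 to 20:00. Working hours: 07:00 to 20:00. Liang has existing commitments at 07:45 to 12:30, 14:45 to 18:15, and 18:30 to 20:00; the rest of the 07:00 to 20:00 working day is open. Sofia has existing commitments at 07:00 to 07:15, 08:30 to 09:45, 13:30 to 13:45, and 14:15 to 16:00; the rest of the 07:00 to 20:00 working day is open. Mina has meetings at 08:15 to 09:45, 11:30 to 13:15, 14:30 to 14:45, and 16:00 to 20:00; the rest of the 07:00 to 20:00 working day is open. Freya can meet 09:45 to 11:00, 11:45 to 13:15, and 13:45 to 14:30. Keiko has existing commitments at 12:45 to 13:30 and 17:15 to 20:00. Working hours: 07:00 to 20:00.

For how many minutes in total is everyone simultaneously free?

30 minutes

Brynn free within 07:00–20:00: 07:30–08:00, 09:00–10:30, 11:30–13:30, 13:45–14:45, 17:15–19:45.
Liang free within 07:00–20:00: 07:00–07:45, 12:30–14:45, 18:15–18:30.
Sofia free within 07:00–20:00: 07:15–08:30, 09:45–13:30, 13:45–14:15, 16:00–20:00.
Mina free within 07:00–20:00: 07:00–08:15, 09:45–11:30, 13:15–14:30, 14:45–16:00.
Keiko free within 07:00–20:00: 07:00–12:45, 13:30–17:15.
Brynn ∩ Liang: 07:30–07:45, 12:30–13:30, 13:45–14:45, 18:15–18:30.
Brynn ∩ Liang ∩ Sofia: 07:30–07:45, 12:30–13:30, 13:45–14:15, 18:15–18:30.
Brynn ∩ Liang ∩ Sofia ∩ Mina: 07:30–07:45, 13:15–13:30, 13:45–14:15.
Brynn ∩ Liang ∩ Sofia ∩ Mina ∩ Freya: 13:45–14:15.
Brynn ∩ Liang ∩ Sofia ∩ Mina ∩ Freya ∩ Keiko: 13:45–14:15.
Total common minutes: 30.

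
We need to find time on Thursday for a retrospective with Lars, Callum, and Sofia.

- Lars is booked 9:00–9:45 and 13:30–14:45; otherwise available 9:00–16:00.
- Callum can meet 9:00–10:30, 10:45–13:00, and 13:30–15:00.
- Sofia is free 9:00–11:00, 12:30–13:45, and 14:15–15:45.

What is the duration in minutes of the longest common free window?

Lars free within 09:00–16:00: 09:45–13:30, 14:45–16:00.
Lars ∩ Callum: 09:45–10:30, 10:45–13:00, 14:45–15:00.
Lars ∩ Callum ∩ Sofia: 09:45–10:30, 10:45–11:00, 12:30–13:00, 14:45–15:00.
Common window lengths: 45, 15, 30, 15 min; longest is 45.

45 minutes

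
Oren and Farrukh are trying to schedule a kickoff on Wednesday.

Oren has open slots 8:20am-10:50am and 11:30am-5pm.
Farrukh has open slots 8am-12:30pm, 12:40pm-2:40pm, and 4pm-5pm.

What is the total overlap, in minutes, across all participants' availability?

390 minutes

Oren ∩ Farrukh: 08:20–10:50, 11:30–12:30, 12:40–14:40, 16:00–17:00.
Total common minutes: 150 + 60 + 120 + 60 = 390.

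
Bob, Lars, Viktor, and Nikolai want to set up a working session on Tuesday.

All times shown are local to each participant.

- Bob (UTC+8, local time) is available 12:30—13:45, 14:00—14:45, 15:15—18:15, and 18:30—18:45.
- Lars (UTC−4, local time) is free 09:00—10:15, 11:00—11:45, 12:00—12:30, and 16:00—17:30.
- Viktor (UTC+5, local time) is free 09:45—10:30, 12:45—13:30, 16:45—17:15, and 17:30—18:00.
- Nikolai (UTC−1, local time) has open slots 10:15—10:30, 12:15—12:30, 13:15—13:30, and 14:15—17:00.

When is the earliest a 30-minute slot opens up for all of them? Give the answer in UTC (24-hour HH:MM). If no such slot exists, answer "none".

none

Bob → UTC: 04:30–05:45, 06:00–06:45, 07:15–10:15, 10:30–10:45.
Lars → UTC: 13:00–14:15, 15:00–15:45, 16:00–16:30, 20:00–21:30.
Viktor → UTC: 04:45–05:30, 07:45–08:30, 11:45–12:15, 12:30–13:00.
Nikolai → UTC: 11:15–11:30, 13:15–13:30, 14:15–14:30, 15:15–18:00.
Bob ∩ Lars: (none).
Bob ∩ Lars ∩ Viktor: (none).
Bob ∩ Lars ∩ Viktor ∩ Nikolai: (none).
Windows ≥ 30 min: (none).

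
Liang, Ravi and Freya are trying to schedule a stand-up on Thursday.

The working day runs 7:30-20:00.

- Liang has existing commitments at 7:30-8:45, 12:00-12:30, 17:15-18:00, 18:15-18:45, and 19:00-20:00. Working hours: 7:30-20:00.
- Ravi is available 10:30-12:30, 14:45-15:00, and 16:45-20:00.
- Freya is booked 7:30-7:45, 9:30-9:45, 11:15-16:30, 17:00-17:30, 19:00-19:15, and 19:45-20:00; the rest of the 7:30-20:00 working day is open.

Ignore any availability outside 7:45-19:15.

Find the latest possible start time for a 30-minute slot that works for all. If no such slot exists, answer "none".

Liang free within 07:30–20:00: 08:45–12:00, 12:30–17:15, 18:00–18:15, 18:45–19:00.
Freya free within 07:30–20:00: 07:45–09:30, 09:45–11:15, 16:30–17:00, 17:30–19:00, 19:15–19:45.
Liang ∩ Ravi: 10:30–12:00, 14:45–15:00, 16:45–17:15, 18:00–18:15, 18:45–19:00.
Liang ∩ Ravi ∩ Freya: 10:30–11:15, 16:45–17:00, 18:00–18:15, 18:45–19:00.
Restricted to 07:45–19:15: 10:30–11:15, 16:45–17:00, 18:00–18:15, 18:45–19:00.
Windows ≥ 30 min: 10:30–11:15.
Latest start in the last window 10:30–11:15 is 11:15 − 30 min = 10:45.

10:45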